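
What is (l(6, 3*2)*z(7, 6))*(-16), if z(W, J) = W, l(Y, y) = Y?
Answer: -672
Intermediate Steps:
(l(6, 3*2)*z(7, 6))*(-16) = (6*7)*(-16) = 42*(-16) = -672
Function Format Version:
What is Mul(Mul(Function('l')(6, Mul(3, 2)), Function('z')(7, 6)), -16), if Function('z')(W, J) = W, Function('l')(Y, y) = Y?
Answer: -672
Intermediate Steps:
Mul(Mul(Function('l')(6, Mul(3, 2)), Function('z')(7, 6)), -16) = Mul(Mul(6, 7), -16) = Mul(42, -16) = -672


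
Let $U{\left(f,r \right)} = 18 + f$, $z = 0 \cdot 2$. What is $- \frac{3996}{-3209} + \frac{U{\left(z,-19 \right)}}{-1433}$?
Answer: $\frac{5668506}{4598497} \approx 1.2327$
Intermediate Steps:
$z = 0$
$- \frac{3996}{-3209} + \frac{U{\left(z,-19 \right)}}{-1433} = - \frac{3996}{-3209} + \frac{18 + 0}{-1433} = \left(-3996\right) \left(- \frac{1}{3209}\right) + 18 \left(- \frac{1}{1433}\right) = \frac{3996}{3209} - \frac{18}{1433} = \frac{5668506}{4598497}$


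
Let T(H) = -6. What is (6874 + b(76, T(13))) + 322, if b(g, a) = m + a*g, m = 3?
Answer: 6743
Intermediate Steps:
b(g, a) = 3 + a*g
(6874 + b(76, T(13))) + 322 = (6874 + (3 - 6*76)) + 322 = (6874 + (3 - 456)) + 322 = (6874 - 453) + 322 = 6421 + 322 = 6743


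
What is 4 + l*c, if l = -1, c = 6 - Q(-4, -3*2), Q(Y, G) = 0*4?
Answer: -2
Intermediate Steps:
Q(Y, G) = 0
c = 6 (c = 6 - 1*0 = 6 + 0 = 6)
4 + l*c = 4 - 1*6 = 4 - 6 = -2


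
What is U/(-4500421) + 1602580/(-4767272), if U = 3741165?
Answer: -6261858959515/5363682755378 ≈ -1.1675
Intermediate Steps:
U/(-4500421) + 1602580/(-4767272) = 3741165/(-4500421) + 1602580/(-4767272) = 3741165*(-1/4500421) + 1602580*(-1/4767272) = -3741165/4500421 - 400645/1191818 = -6261858959515/5363682755378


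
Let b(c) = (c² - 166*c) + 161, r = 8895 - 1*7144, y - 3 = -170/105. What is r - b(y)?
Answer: 801443/441 ≈ 1817.3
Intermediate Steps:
y = 29/21 (y = 3 - 170/105 = 3 - 170*1/105 = 3 - 34/21 = 29/21 ≈ 1.3810)
r = 1751 (r = 8895 - 7144 = 1751)
b(c) = 161 + c² - 166*c
r - b(y) = 1751 - (161 + (29/21)² - 166*29/21) = 1751 - (161 + 841/441 - 4814/21) = 1751 - 1*(-29252/441) = 1751 + 29252/441 = 801443/441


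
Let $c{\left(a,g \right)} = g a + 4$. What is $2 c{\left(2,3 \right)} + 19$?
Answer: $39$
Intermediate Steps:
$c{\left(a,g \right)} = 4 + a g$ ($c{\left(a,g \right)} = a g + 4 = 4 + a g$)
$2 c{\left(2,3 \right)} + 19 = 2 \left(4 + 2 \cdot 3\right) + 19 = 2 \left(4 + 6\right) + 19 = 2 \cdot 10 + 19 = 20 + 19 = 39$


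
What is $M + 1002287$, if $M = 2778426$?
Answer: $3780713$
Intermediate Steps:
$M + 1002287 = 2778426 + 1002287 = 3780713$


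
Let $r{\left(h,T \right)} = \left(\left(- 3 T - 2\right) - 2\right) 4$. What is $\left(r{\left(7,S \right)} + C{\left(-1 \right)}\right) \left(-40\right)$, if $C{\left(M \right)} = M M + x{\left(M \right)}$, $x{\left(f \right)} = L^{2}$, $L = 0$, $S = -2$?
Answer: $-360$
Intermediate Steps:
$r{\left(h,T \right)} = -16 - 12 T$ ($r{\left(h,T \right)} = \left(\left(-2 - 3 T\right) - 2\right) 4 = \left(-4 - 3 T\right) 4 = -16 - 12 T$)
$x{\left(f \right)} = 0$ ($x{\left(f \right)} = 0^{2} = 0$)
$C{\left(M \right)} = M^{2}$ ($C{\left(M \right)} = M M + 0 = M^{2} + 0 = M^{2}$)
$\left(r{\left(7,S \right)} + C{\left(-1 \right)}\right) \left(-40\right) = \left(\left(-16 - -24\right) + \left(-1\right)^{2}\right) \left(-40\right) = \left(\left(-16 + 24\right) + 1\right) \left(-40\right) = \left(8 + 1\right) \left(-40\right) = 9 \left(-40\right) = -360$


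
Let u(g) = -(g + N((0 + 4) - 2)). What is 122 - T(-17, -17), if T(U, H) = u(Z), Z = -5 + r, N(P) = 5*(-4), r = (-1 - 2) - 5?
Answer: 89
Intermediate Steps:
r = -8 (r = -3 - 5 = -8)
N(P) = -20
Z = -13 (Z = -5 - 8 = -13)
u(g) = 20 - g (u(g) = -(g - 20) = -(-20 + g) = 20 - g)
T(U, H) = 33 (T(U, H) = 20 - 1*(-13) = 20 + 13 = 33)
122 - T(-17, -17) = 122 - 1*33 = 122 - 33 = 89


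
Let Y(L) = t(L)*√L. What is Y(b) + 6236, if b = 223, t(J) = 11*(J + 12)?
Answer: 6236 + 2585*√223 ≈ 44838.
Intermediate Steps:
t(J) = 132 + 11*J (t(J) = 11*(12 + J) = 132 + 11*J)
Y(L) = √L*(132 + 11*L) (Y(L) = (132 + 11*L)*√L = √L*(132 + 11*L))
Y(b) + 6236 = 11*√223*(12 + 223) + 6236 = 11*√223*235 + 6236 = 2585*√223 + 6236 = 6236 + 2585*√223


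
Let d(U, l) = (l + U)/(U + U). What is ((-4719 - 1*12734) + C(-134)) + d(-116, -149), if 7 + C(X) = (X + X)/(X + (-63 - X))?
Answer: -255116489/14616 ≈ -17455.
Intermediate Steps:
C(X) = -7 - 2*X/63 (C(X) = -7 + (X + X)/(X + (-63 - X)) = -7 + (2*X)/(-63) = -7 + (2*X)*(-1/63) = -7 - 2*X/63)
d(U, l) = (U + l)/(2*U) (d(U, l) = (U + l)/((2*U)) = (U + l)*(1/(2*U)) = (U + l)/(2*U))
((-4719 - 1*12734) + C(-134)) + d(-116, -149) = ((-4719 - 1*12734) + (-7 - 2/63*(-134))) + (½)*(-116 - 149)/(-116) = ((-4719 - 12734) + (-7 + 268/63)) + (½)*(-1/116)*(-265) = (-17453 - 173/63) + 265/232 = -1099712/63 + 265/232 = -255116489/14616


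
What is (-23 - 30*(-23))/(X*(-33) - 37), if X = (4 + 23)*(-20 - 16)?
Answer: 29/1393 ≈ 0.020818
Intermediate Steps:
X = -972 (X = 27*(-36) = -972)
(-23 - 30*(-23))/(X*(-33) - 37) = (-23 - 30*(-23))/(-972*(-33) - 37) = (-23 + 690)/(32076 - 37) = 667/32039 = 667*(1/32039) = 29/1393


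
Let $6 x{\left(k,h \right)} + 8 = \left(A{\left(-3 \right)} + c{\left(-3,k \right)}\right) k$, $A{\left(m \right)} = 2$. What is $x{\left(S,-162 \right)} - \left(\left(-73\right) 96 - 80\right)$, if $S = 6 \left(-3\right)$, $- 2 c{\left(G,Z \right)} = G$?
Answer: $\frac{42457}{6} \approx 7076.2$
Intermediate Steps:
$c{\left(G,Z \right)} = - \frac{G}{2}$
$S = -18$
$x{\left(k,h \right)} = - \frac{4}{3} + \frac{7 k}{12}$ ($x{\left(k,h \right)} = - \frac{4}{3} + \frac{\left(2 - - \frac{3}{2}\right) k}{6} = - \frac{4}{3} + \frac{\left(2 + \frac{3}{2}\right) k}{6} = - \frac{4}{3} + \frac{\frac{7}{2} k}{6} = - \frac{4}{3} + \frac{7 k}{12}$)
$x{\left(S,-162 \right)} - \left(\left(-73\right) 96 - 80\right) = \left(- \frac{4}{3} + \frac{7}{12} \left(-18\right)\right) - \left(\left(-73\right) 96 - 80\right) = \left(- \frac{4}{3} - \frac{21}{2}\right) - \left(-7008 - 80\right) = - \frac{71}{6} - -7088 = - \frac{71}{6} + 7088 = \frac{42457}{6}$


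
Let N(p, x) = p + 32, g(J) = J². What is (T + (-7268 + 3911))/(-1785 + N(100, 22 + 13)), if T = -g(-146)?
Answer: 24673/1653 ≈ 14.926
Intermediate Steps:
N(p, x) = 32 + p
T = -21316 (T = -1*(-146)² = -1*21316 = -21316)
(T + (-7268 + 3911))/(-1785 + N(100, 22 + 13)) = (-21316 + (-7268 + 3911))/(-1785 + (32 + 100)) = (-21316 - 3357)/(-1785 + 132) = -24673/(-1653) = -24673*(-1/1653) = 24673/1653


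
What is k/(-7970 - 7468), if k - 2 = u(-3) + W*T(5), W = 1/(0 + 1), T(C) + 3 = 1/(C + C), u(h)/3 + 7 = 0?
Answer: 73/51460 ≈ 0.0014186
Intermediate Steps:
u(h) = -21 (u(h) = -21 + 3*0 = -21 + 0 = -21)
T(C) = -3 + 1/(2*C) (T(C) = -3 + 1/(C + C) = -3 + 1/(2*C))
W = 1 (W = 1/1 = 1)
k = -219/10 (k = 2 + (-21 + 1*(-3 + (1/2)/5)) = 2 + (-21 + 1*(-3 + (1/2)*(1/5))) = 2 + (-21 + 1*(-3 + 1/10)) = 2 + (-21 + 1*(-29/10)) = 2 + (-21 - 29/10) = 2 - 239/10 = -219/10 ≈ -21.900)
k/(-7970 - 7468) = -219/10/(-7970 - 7468) = -219/10/(-15438) = -1/15438*(-219/10) = 73/51460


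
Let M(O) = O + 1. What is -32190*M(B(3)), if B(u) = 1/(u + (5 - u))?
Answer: -38628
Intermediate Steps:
B(u) = ⅕ (B(u) = 1/5 = ⅕)
M(O) = 1 + O
-32190*M(B(3)) = -32190*(1 + ⅕) = -32190*6/5 = -38628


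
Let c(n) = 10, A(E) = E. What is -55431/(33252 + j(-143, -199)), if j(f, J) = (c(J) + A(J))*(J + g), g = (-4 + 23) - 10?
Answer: -18477/23054 ≈ -0.80147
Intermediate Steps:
g = 9 (g = 19 - 10 = 9)
j(f, J) = (9 + J)*(10 + J) (j(f, J) = (10 + J)*(J + 9) = (10 + J)*(9 + J) = (9 + J)*(10 + J))
-55431/(33252 + j(-143, -199)) = -55431/(33252 + (90 + (-199)² + 19*(-199))) = -55431/(33252 + (90 + 39601 - 3781)) = -55431/(33252 + 35910) = -55431/69162 = -55431*1/69162 = -18477/23054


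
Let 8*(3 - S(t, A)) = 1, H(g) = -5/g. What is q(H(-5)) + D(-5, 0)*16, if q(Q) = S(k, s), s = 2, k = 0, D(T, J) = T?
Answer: -617/8 ≈ -77.125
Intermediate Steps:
S(t, A) = 23/8 (S(t, A) = 3 - 1/8*1 = 3 - 1/8 = 23/8)
q(Q) = 23/8
q(H(-5)) + D(-5, 0)*16 = 23/8 - 5*16 = 23/8 - 80 = -617/8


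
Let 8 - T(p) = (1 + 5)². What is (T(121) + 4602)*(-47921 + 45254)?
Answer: -12198858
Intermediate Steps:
T(p) = -28 (T(p) = 8 - (1 + 5)² = 8 - 1*6² = 8 - 1*36 = 8 - 36 = -28)
(T(121) + 4602)*(-47921 + 45254) = (-28 + 4602)*(-47921 + 45254) = 4574*(-2667) = -12198858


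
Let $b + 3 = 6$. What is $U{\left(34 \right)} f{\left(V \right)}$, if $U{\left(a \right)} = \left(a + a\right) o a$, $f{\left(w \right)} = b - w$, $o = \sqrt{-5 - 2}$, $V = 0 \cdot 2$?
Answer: $6936 i \sqrt{7} \approx 18351.0 i$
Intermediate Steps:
$b = 3$ ($b = -3 + 6 = 3$)
$V = 0$
$o = i \sqrt{7}$ ($o = \sqrt{-7} = i \sqrt{7} \approx 2.6458 i$)
$f{\left(w \right)} = 3 - w$
$U{\left(a \right)} = 2 i \sqrt{7} a^{2}$ ($U{\left(a \right)} = \left(a + a\right) i \sqrt{7} a = 2 a i \sqrt{7} a = 2 i a \sqrt{7} a = 2 i \sqrt{7} a^{2}$)
$U{\left(34 \right)} f{\left(V \right)} = 2 i \sqrt{7} \cdot 34^{2} \left(3 - 0\right) = 2 i \sqrt{7} \cdot 1156 \left(3 + 0\right) = 2312 i \sqrt{7} \cdot 3 = 6936 i \sqrt{7}$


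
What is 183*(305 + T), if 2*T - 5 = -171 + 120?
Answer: 51606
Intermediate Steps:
T = -23 (T = 5/2 + (-171 + 120)/2 = 5/2 + (1/2)*(-51) = 5/2 - 51/2 = -23)
183*(305 + T) = 183*(305 - 23) = 183*282 = 51606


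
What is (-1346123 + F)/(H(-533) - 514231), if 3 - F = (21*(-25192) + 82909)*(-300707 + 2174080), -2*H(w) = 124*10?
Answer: -835753436759/514851 ≈ -1.6233e+6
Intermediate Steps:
H(w) = -620 (H(w) = -62*10 = -½*1240 = -620)
F = 835754782882 (F = 3 - (21*(-25192) + 82909)*(-300707 + 2174080) = 3 - (-529032 + 82909)*1873373 = 3 - (-446123)*1873373 = 3 - 1*(-835754782879) = 3 + 835754782879 = 835754782882)
(-1346123 + F)/(H(-533) - 514231) = (-1346123 + 835754782882)/(-620 - 514231) = 835753436759/(-514851) = 835753436759*(-1/514851) = -835753436759/514851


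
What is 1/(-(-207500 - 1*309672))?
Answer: 1/517172 ≈ 1.9336e-6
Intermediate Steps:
1/(-(-207500 - 1*309672)) = 1/(-(-207500 - 309672)) = 1/(-1*(-517172)) = 1/517172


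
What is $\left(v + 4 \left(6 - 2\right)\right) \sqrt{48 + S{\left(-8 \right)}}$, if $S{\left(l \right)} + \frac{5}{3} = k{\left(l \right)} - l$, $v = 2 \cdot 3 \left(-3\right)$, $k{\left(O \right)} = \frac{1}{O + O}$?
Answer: $- \frac{\sqrt{7815}}{6} \approx -14.734$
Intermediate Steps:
$k{\left(O \right)} = \frac{1}{2 O}$
$v = -18$ ($v = 6 \left(-3\right) = -18$)
$S{\left(l \right)} = - \frac{5}{3} + \frac{1}{2 l} - l$ ($S{\left(l \right)} = - \frac{5}{3} - \left(l - \frac{1}{2 l}\right) = - \frac{5}{3} + \frac{1}{2 l} - l$)
$\left(v + 4 \left(6 - 2\right)\right) \sqrt{48 + S{\left(-8 \right)}} = \left(-18 + 4 \left(6 - 2\right)\right) \sqrt{48 - \left(- \frac{19}{3} + \frac{1}{16}\right)} = \left(-18 + 4 \cdot 4\right) \sqrt{48 + \left(- \frac{5}{3} + \frac{1}{2} \left(- \frac{1}{8}\right) + 8\right)} = \left(-18 + 16\right) \sqrt{48 - - \frac{301}{48}} = - 2 \sqrt{48 + \frac{301}{48}} = - 2 \sqrt{\frac{2605}{48}} = - 2 \frac{\sqrt{7815}}{12} = - \frac{\sqrt{7815}}{6}$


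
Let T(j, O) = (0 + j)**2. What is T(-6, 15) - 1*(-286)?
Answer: 322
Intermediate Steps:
T(j, O) = j**2
T(-6, 15) - 1*(-286) = (-6)**2 - 1*(-286) = 36 + 286 = 322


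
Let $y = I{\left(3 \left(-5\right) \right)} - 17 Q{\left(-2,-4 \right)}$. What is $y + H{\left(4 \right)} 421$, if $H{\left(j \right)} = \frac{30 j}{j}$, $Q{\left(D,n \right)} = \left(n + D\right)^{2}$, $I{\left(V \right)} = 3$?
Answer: $12021$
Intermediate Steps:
$Q{\left(D,n \right)} = \left(D + n\right)^{2}$
$H{\left(j \right)} = 30$
$y = -609$ ($y = 3 - 17 \left(-2 - 4\right)^{2} = 3 - 17 \left(-6\right)^{2} = 3 - 612 = -609$)
$y + H{\left(4 \right)} 421 = -609 + 30 \cdot 421 = -609 + 12630 = 12021$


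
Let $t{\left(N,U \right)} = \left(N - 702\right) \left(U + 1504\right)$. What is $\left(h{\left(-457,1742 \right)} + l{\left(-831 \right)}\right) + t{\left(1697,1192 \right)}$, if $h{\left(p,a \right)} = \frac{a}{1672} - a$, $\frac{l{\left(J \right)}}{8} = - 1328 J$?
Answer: $\frac{9621794063}{836} \approx 1.1509 \cdot 10^{7}$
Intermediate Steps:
$l{\left(J \right)} = - 10624 J$ ($l{\left(J \right)} = 8 \left(- 1328 J\right) = - 10624 J$)
$h{\left(p,a \right)} = - \frac{1671 a}{1672}$ ($h{\left(p,a \right)} = a \frac{1}{1672} - a = \frac{a}{1672} - a = - \frac{1671 a}{1672}$)
$t{\left(N,U \right)} = \left(-702 + N\right) \left(1504 + U\right)$
$\left(h{\left(-457,1742 \right)} + l{\left(-831 \right)}\right) + t{\left(1697,1192 \right)} = \left(\left(- \frac{1671}{1672}\right) 1742 - -8828544\right) + \left(-1055808 - 836784 + 1504 \cdot 1697 + 1697 \cdot 1192\right) = \left(- \frac{1455441}{836} + 8828544\right) + \left(-1055808 - 836784 + 2552288 + 2022824\right) = \frac{7379207343}{836} + 2682520 = \frac{9621794063}{836}$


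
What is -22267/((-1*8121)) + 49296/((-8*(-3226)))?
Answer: 60937472/13099173 ≈ 4.6520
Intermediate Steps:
-22267/((-1*8121)) + 49296/((-8*(-3226))) = -22267/(-8121) + 49296/25808 = -22267*(-1/8121) + 49296*(1/25808) = 22267/8121 + 3081/1613 = 60937472/13099173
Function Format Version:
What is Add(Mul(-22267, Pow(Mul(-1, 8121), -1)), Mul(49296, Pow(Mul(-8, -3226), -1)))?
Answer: Rational(60937472, 13099173) ≈ 4.6520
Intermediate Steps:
Add(Mul(-22267, Pow(Mul(-1, 8121), -1)), Mul(49296, Pow(Mul(-8, -3226), -1))) = Add(Mul(-22267, Pow(-8121, -1)), Mul(49296, Pow(25808, -1))) = Add(Mul(-22267, Rational(-1, 8121)), Mul(49296, Rational(1, 25808))) = Add(Rational(22267, 8121), Rational(3081, 1613)) = Rational(60937472, 13099173)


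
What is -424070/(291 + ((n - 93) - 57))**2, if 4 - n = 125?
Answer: -42407/40 ≈ -1060.2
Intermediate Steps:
n = -121 (n = 4 - 1*125 = 4 - 125 = -121)
-424070/(291 + ((n - 93) - 57))**2 = -424070/(291 + ((-121 - 93) - 57))**2 = -424070/(291 + (-214 - 57))**2 = -424070/(291 - 271)**2 = -424070/(20**2) = -424070/400 = -424070*1/400 = -42407/40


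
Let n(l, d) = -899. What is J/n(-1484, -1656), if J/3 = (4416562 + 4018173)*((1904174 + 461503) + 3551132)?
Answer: -149720147881845/899 ≈ -1.6654e+11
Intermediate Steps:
J = 149720147881845 (J = 3*((4416562 + 4018173)*((1904174 + 461503) + 3551132)) = 3*(8434735*(2365677 + 3551132)) = 3*(8434735*5916809) = 3*49906715960615 = 149720147881845)
J/n(-1484, -1656) = 149720147881845/(-899) = 149720147881845*(-1/899) = -149720147881845/899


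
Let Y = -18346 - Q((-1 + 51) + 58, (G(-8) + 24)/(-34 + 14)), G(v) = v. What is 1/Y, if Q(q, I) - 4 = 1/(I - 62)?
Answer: -314/5761895 ≈ -5.4496e-5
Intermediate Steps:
Q(q, I) = 4 + 1/(-62 + I) (Q(q, I) = 4 + 1/(I - 62) = 4 + 1/(-62 + I))
Y = -5761895/314 (Y = -18346 - (-247 + 4*((-8 + 24)/(-34 + 14)))/(-62 + (-8 + 24)/(-34 + 14)) = -18346 - (-247 + 4*(16/(-20)))/(-62 + 16/(-20)) = -18346 - (-247 + 4*(16*(-1/20)))/(-62 + 16*(-1/20)) = -18346 - (-247 + 4*(-⅘))/(-62 - ⅘) = -18346 - (-247 - 16/5)/(-314/5) = -18346 - (-5)*(-1251)/(314*5) = -18346 - 1*1251/314 = -18346 - 1251/314 = -5761895/314 ≈ -18350.)
1/Y = 1/(-5761895/314) = -314/5761895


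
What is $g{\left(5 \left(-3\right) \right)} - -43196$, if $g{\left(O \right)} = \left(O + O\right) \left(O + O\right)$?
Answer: $44096$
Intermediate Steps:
$g{\left(O \right)} = 4 O^{2}$ ($g{\left(O \right)} = 2 O 2 O = 4 O^{2}$)
$g{\left(5 \left(-3\right) \right)} - -43196 = 4 \left(5 \left(-3\right)\right)^{2} - -43196 = 4 \left(-15\right)^{2} + 43196 = 4 \cdot 225 + 43196 = 900 + 43196 = 44096$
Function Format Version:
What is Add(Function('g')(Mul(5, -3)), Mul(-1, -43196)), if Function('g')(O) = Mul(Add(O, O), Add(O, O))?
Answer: 44096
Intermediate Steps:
Function('g')(O) = Mul(4, Pow(O, 2)) (Function('g')(O) = Mul(Mul(2, O), Mul(2, O)) = Mul(4, Pow(O, 2)))
Add(Function('g')(Mul(5, -3)), Mul(-1, -43196)) = Add(Mul(4, Pow(Mul(5, -3), 2)), Mul(-1, -43196)) = Add(Mul(4, Pow(-15, 2)), 43196) = Add(Mul(4, 225), 43196) = Add(900, 43196) = 44096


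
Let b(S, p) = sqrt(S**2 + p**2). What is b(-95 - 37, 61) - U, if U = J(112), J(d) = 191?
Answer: -191 + sqrt(21145) ≈ -45.587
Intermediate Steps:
U = 191
b(-95 - 37, 61) - U = sqrt((-95 - 37)**2 + 61**2) - 1*191 = sqrt((-132)**2 + 3721) - 191 = sqrt(17424 + 3721) - 191 = sqrt(21145) - 191 = -191 + sqrt(21145)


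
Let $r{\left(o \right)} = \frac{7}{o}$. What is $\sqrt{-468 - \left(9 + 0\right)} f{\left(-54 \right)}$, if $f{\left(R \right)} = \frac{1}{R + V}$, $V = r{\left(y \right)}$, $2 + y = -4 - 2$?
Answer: $- \frac{24 i \sqrt{53}}{439} \approx - 0.398 i$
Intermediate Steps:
$y = -8$ ($y = -2 - 6 = -8$)
$V = - \frac{7}{8}$ ($V = \frac{7}{-8} = 7 \left(- \frac{1}{8}\right) = - \frac{7}{8} \approx -0.875$)
$f{\left(R \right)} = \frac{1}{- \frac{7}{8} + R}$ ($f{\left(R \right)} = \frac{1}{R - \frac{7}{8}} = \frac{1}{- \frac{7}{8} + R}$)
$\sqrt{-468 - \left(9 + 0\right)} f{\left(-54 \right)} = \sqrt{-468 - \left(9 + 0\right)} \frac{8}{-7 + 8 \left(-54\right)} = \sqrt{-468 - 9} \frac{8}{-7 - 432} = \sqrt{-468 - 9} \frac{8}{-439} = \sqrt{-477} \cdot 8 \left(- \frac{1}{439}\right) = 3 i \sqrt{53} \left(- \frac{8}{439}\right) = - \frac{24 i \sqrt{53}}{439}$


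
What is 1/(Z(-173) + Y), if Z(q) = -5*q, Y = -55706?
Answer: -1/54841 ≈ -1.8235e-5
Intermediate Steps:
1/(Z(-173) + Y) = 1/(-5*(-173) - 55706) = 1/(865 - 55706) = 1/(-54841) = -1/54841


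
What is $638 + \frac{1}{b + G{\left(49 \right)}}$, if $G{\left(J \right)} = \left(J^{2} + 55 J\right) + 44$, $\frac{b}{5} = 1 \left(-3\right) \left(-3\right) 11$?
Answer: $\frac{3595131}{5635} \approx 638.0$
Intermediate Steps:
$b = 495$ ($b = 5 \cdot 1 \left(-3\right) \left(-3\right) 11 = 5 \left(-3\right) \left(-3\right) 11 = 5 \cdot 9 \cdot 11 = 5 \cdot 99 = 495$)
$G{\left(J \right)} = 44 + J^{2} + 55 J$
$638 + \frac{1}{b + G{\left(49 \right)}} = 638 + \frac{1}{495 + \left(44 + 49^{2} + 55 \cdot 49\right)} = 638 + \frac{1}{495 + \left(44 + 2401 + 2695\right)} = 638 + \frac{1}{495 + 5140} = 638 + \frac{1}{5635} = \frac{3595131}{5635}$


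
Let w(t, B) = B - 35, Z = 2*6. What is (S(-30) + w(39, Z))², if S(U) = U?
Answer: 2809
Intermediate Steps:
Z = 12
w(t, B) = -35 + B
(S(-30) + w(39, Z))² = (-30 + (-35 + 12))² = (-30 - 23)² = (-53)² = 2809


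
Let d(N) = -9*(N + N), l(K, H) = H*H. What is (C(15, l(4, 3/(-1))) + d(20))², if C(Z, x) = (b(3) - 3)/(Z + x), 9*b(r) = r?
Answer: 10504081/81 ≈ 1.2968e+5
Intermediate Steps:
b(r) = r/9
l(K, H) = H²
d(N) = -18*N
C(Z, x) = -8/(3*(Z + x)) (C(Z, x) = ((⅑)*3 - 3)/(Z + x) = (⅓ - 3)/(Z + x) = -8/(3*(Z + x)))
(C(15, l(4, 3/(-1))) + d(20))² = (-8/(3*15 + 3*(3/(-1))²) - 18*20)² = (-8/(45 + 3*(3*(-1))²) - 360)² = (-8/(45 + 3*(-3)²) - 360)² = (-8/(45 + 3*9) - 360)² = (-8/(45 + 27) - 360)² = (-8/72 - 360)² = (-8*1/72 - 360)² = (-⅑ - 360)² = (-3241/9)² = 10504081/81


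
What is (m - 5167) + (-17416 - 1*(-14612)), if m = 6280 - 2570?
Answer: -4261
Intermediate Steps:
m = 3710
(m - 5167) + (-17416 - 1*(-14612)) = (3710 - 5167) + (-17416 - 1*(-14612)) = -1457 + (-17416 + 14612) = -1457 - 2804 = -4261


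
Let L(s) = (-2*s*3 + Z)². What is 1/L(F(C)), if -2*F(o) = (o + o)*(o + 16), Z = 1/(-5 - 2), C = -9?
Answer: 49/7006609 ≈ 6.9934e-6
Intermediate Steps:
Z = -⅐ (Z = 1/(-7) = -⅐ ≈ -0.14286)
F(o) = -o*(16 + o) (F(o) = -(o + o)*(o + 16)/2 = -2*o*(16 + o)/2 = -o*(16 + o))
L(s) = (-⅐ - 6*s)² (L(s) = (-2*s*3 - ⅐)² = (-6*s - ⅐)² = (-⅐ - 6*s)²)
1/L(F(C)) = 1/((1 + 42*(-1*(-9)*(16 - 9)))²/49) = 1/((1 + 42*(-1*(-9)*7))²/49) = 1/((1 + 42*63)²/49) = 1/((1 + 2646)²/49) = 1/((1/49)*2647²) = 1/((1/49)*7006609) = 1/(7006609/49) = 49/7006609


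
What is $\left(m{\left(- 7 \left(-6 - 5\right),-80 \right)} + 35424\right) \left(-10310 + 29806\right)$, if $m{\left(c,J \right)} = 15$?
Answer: $690918744$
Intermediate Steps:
$\left(m{\left(- 7 \left(-6 - 5\right),-80 \right)} + 35424\right) \left(-10310 + 29806\right) = \left(15 + 35424\right) \left(-10310 + 29806\right) = 35439 \cdot 19496 = 690918744$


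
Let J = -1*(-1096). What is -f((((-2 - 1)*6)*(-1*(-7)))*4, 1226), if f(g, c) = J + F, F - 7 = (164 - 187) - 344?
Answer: -736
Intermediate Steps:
J = 1096
F = -360 (F = 7 + ((164 - 187) - 344) = 7 + (-23 - 344) = 7 - 367 = -360)
f(g, c) = 736 (f(g, c) = 1096 - 360 = 736)
-f((((-2 - 1)*6)*(-1*(-7)))*4, 1226) = -1*736 = -736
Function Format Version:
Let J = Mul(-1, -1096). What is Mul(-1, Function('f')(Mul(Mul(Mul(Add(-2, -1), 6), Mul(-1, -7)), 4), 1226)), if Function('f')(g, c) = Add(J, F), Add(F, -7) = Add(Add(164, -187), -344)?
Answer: -736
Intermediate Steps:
J = 1096
F = -360 (F = Add(7, Add(Add(164, -187), -344)) = Add(7, Add(-23, -344)) = Add(7, -367) = -360)
Function('f')(g, c) = 736 (Function('f')(g, c) = Add(1096, -360) = 736)
Mul(-1, Function('f')(Mul(Mul(Mul(Add(-2, -1), 6), Mul(-1, -7)), 4), 1226)) = Mul(-1, 736) = -736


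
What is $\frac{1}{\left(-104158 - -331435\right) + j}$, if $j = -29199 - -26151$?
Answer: $\frac{1}{224229} \approx 4.4597 \cdot 10^{-6}$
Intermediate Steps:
$j = -3048$ ($j = -29199 + 26151 = -3048$)
$\frac{1}{\left(-104158 - -331435\right) + j} = \frac{1}{\left(-104158 - -331435\right) - 3048} = \frac{1}{\left(-104158 + 331435\right) - 3048} = \frac{1}{227277 - 3048} = \frac{1}{224229}$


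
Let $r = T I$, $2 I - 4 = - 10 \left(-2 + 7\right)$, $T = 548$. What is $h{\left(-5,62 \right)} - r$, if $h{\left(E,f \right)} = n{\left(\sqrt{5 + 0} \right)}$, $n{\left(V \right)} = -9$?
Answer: $12595$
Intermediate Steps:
$h{\left(E,f \right)} = -9$
$I = -23$ ($I = 2 + \frac{\left(-10\right) \left(-2 + 7\right)}{2} = 2 + \frac{\left(-10\right) 5}{2} = 2 + \frac{1}{2} \left(-50\right) = 2 - 25 = -23$)
$r = -12604$ ($r = 548 \left(-23\right) = -12604$)
$h{\left(-5,62 \right)} - r = -9 - -12604 = -9 + 12604 = 12595$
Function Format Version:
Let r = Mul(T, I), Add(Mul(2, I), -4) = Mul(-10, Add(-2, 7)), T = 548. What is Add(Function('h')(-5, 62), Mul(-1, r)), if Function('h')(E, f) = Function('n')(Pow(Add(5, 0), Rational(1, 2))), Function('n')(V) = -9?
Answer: 12595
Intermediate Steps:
Function('h')(E, f) = -9
I = -23 (I = Add(2, Mul(Rational(1, 2), Mul(-10, Add(-2, 7)))) = Add(2, Mul(Rational(1, 2), Mul(-10, 5))) = Add(2, Mul(Rational(1, 2), -50)) = Add(2, -25) = -23)
r = -12604 (r = Mul(548, -23) = -12604)
Add(Function('h')(-5, 62), Mul(-1, r)) = Add(-9, Mul(-1, -12604)) = Add(-9, 12604) = 12595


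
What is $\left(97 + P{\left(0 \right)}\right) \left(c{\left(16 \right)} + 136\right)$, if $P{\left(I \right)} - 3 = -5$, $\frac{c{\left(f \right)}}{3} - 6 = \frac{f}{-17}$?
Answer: $\frac{244150}{17} \approx 14362.0$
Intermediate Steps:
$c{\left(f \right)} = 18 - \frac{3 f}{17}$ ($c{\left(f \right)} = 18 + 3 \frac{f}{-17} = 18 + 3 f \left(- \frac{1}{17}\right) = 18 + 3 \left(- \frac{f}{17}\right) = 18 - \frac{3 f}{17}$)
$P{\left(I \right)} = -2$ ($P{\left(I \right)} = 3 - 5 = -2$)
$\left(97 + P{\left(0 \right)}\right) \left(c{\left(16 \right)} + 136\right) = \left(97 - 2\right) \left(\left(18 - \frac{48}{17}\right) + 136\right) = 95 \left(\left(18 - \frac{48}{17}\right) + 136\right) = 95 \left(\frac{258}{17} + 136\right) = 95 \cdot \frac{2570}{17} = \frac{244150}{17}$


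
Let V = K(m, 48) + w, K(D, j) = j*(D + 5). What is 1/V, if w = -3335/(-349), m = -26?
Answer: -349/348457 ≈ -0.0010016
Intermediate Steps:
K(D, j) = j*(5 + D)
w = 3335/349 (w = -3335*(-1/349) = 3335/349 ≈ 9.5559)
V = -348457/349 (V = 48*(5 - 26) + 3335/349 = 48*(-21) + 3335/349 = -1008 + 3335/349 = -348457/349 ≈ -998.44)
1/V = 1/(-348457/349) = -349/348457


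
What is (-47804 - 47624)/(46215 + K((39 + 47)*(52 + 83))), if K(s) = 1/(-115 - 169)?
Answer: -27101552/13125059 ≈ -2.0649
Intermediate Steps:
K(s) = -1/284 (K(s) = 1/(-284) = -1/284)
(-47804 - 47624)/(46215 + K((39 + 47)*(52 + 83))) = (-47804 - 47624)/(46215 - 1/284) = -95428/13125059/284 = -95428*284/13125059 = -27101552/13125059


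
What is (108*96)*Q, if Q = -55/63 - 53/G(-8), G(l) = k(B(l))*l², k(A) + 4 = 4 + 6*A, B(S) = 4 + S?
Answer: -243423/28 ≈ -8693.7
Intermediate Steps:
k(A) = 6*A (k(A) = -4 + (4 + 6*A) = 6*A)
G(l) = l²*(24 + 6*l) (G(l) = (6*(4 + l))*l² = (24 + 6*l)*l² = l²*(24 + 6*l))
Q = -27047/32256 (Q = -55/63 - 53*1/(384*(4 - 8)) = -55*1/63 - 53/(6*64*(-4)) = -55/63 - 53/(-1536) = -55/63 - 53*(-1/1536) = -55/63 + 53/1536 = -27047/32256 ≈ -0.83851)
(108*96)*Q = (108*96)*(-27047/32256) = 10368*(-27047/32256) = -243423/28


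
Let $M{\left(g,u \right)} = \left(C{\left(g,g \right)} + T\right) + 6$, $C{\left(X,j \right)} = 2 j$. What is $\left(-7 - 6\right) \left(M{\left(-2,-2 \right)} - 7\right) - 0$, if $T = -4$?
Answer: $117$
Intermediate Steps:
$M{\left(g,u \right)} = 2 + 2 g$ ($M{\left(g,u \right)} = \left(2 g - 4\right) + 6 = \left(-4 + 2 g\right) + 6 = 2 + 2 g$)
$\left(-7 - 6\right) \left(M{\left(-2,-2 \right)} - 7\right) - 0 = \left(-7 - 6\right) \left(\left(2 + 2 \left(-2\right)\right) - 7\right) - 0 = - 13 \left(\left(2 - 4\right) - 7\right) + 0 = - 13 \left(-2 - 7\right) + 0 = \left(-13\right) \left(-9\right) + 0 = 117 + 0 = 117$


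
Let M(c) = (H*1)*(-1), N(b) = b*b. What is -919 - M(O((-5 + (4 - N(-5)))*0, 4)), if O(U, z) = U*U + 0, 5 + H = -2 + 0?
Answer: -926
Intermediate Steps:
N(b) = b²
H = -7 (H = -5 + (-2 + 0) = -5 - 2 = -7)
O(U, z) = U² (O(U, z) = U² + 0 = U²)
M(c) = 7 (M(c) = -7*1*(-1) = -7*(-1) = 7)
-919 - M(O((-5 + (4 - N(-5)))*0, 4)) = -919 - 1*7 = -919 - 7 = -926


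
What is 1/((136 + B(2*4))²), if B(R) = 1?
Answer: 1/18769 ≈ 5.3279e-5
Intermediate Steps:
1/((136 + B(2*4))²) = 1/((136 + 1)²) = 1/(137²) = 1/18769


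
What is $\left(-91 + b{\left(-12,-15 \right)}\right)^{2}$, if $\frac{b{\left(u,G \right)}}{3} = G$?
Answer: $18496$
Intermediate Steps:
$b{\left(u,G \right)} = 3 G$
$\left(-91 + b{\left(-12,-15 \right)}\right)^{2} = \left(-91 + 3 \left(-15\right)\right)^{2} = \left(-91 - 45\right)^{2} = \left(-136\right)^{2} = 18496$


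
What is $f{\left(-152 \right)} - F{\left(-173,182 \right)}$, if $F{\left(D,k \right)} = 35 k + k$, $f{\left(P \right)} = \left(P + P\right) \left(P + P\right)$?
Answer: $85864$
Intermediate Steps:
$f{\left(P \right)} = 4 P^{2}$ ($f{\left(P \right)} = 2 P 2 P = 4 P^{2}$)
$F{\left(D,k \right)} = 36 k$
$f{\left(-152 \right)} - F{\left(-173,182 \right)} = 4 \left(-152\right)^{2} - 36 \cdot 182 = 4 \cdot 23104 - 6552 = 92416 - 6552 = 85864$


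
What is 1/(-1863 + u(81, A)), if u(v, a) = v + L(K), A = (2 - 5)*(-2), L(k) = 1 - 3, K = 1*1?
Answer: -1/1784 ≈ -0.00056054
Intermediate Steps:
K = 1
L(k) = -2
A = 6 (A = -3*(-2) = 6)
u(v, a) = -2 + v (u(v, a) = v - 2 = -2 + v)
1/(-1863 + u(81, A)) = 1/(-1863 + (-2 + 81)) = 1/(-1863 + 79) = 1/(-1784) = -1/1784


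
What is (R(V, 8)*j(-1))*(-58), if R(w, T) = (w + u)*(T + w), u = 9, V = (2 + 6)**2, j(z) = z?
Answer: 304848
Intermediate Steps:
V = 64 (V = 8**2 = 64)
R(w, T) = (9 + w)*(T + w) (R(w, T) = (w + 9)*(T + w) = (9 + w)*(T + w))
(R(V, 8)*j(-1))*(-58) = ((64**2 + 9*8 + 9*64 + 8*64)*(-1))*(-58) = ((4096 + 72 + 576 + 512)*(-1))*(-58) = (5256*(-1))*(-58) = -5256*(-58) = 304848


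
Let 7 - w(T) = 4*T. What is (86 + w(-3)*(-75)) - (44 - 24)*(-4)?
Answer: -1259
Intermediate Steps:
w(T) = 7 - 4*T
(86 + w(-3)*(-75)) - (44 - 24)*(-4) = (86 + (7 - 4*(-3))*(-75)) - (44 - 24)*(-4) = (86 + (7 + 12)*(-75)) - 20*(-4) = (86 + 19*(-75)) - 1*(-80) = (86 - 1425) + 80 = -1339 + 80 = -1259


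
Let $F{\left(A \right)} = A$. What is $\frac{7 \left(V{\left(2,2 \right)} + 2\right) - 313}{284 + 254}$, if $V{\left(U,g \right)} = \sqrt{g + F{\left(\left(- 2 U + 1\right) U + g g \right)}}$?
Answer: $- \frac{299}{538} \approx -0.55576$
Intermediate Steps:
$V{\left(U,g \right)} = \sqrt{g + g^{2} + U \left(1 - 2 U\right)}$ ($V{\left(U,g \right)} = \sqrt{g + \left(\left(- 2 U + 1\right) U + g g\right)} = \sqrt{g + \left(\left(1 - 2 U\right) U + g^{2}\right)} = \sqrt{g + \left(U \left(1 - 2 U\right) + g^{2}\right)} = \sqrt{g + \left(g^{2} + U \left(1 - 2 U\right)\right)} = \sqrt{g + g^{2} + U \left(1 - 2 U\right)}$)
$\frac{7 \left(V{\left(2,2 \right)} + 2\right) - 313}{284 + 254} = \frac{7 \left(\sqrt{2 + 2 + 2^{2} - 2 \cdot 2^{2}} + 2\right) - 313}{284 + 254} = \frac{7 \left(\sqrt{2 + 2 + 4 - 8} + 2\right) - 313}{538} = \left(7 \left(\sqrt{2 + 2 + 4 - 8} + 2\right) - 313\right) \frac{1}{538} = \left(7 \left(\sqrt{0} + 2\right) - 313\right) \frac{1}{538} = \left(7 \left(0 + 2\right) - 313\right) \frac{1}{538} = \left(7 \cdot 2 - 313\right) \frac{1}{538} = \left(14 - 313\right) \frac{1}{538} = \left(-299\right) \frac{1}{538} = - \frac{299}{538}$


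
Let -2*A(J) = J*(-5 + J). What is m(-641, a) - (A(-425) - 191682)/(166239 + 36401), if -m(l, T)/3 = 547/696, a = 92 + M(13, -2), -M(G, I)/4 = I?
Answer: -5646857/5876560 ≈ -0.96091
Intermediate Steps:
M(G, I) = -4*I
A(J) = -J*(-5 + J)/2
a = 100 (a = 92 - 4*(-2) = 92 + 8 = 100)
m(l, T) = -547/232 (m(l, T) = -1641/696 = -3*547/696 = -547/232)
m(-641, a) - (A(-425) - 191682)/(166239 + 36401) = -547/232 - ((½)*(-425)*(5 - 1*(-425)) - 191682)/(166239 + 36401) = -547/232 - ((½)*(-425)*(5 + 425) - 191682)/202640 = -547/232 - ((½)*(-425)*430 - 191682)/202640 = -547/232 - (-91375 - 191682)/202640 = -547/232 - (-283057)/202640 = -547/232 - 1*(-283057/202640) = -547/232 + 283057/202640 = -5646857/5876560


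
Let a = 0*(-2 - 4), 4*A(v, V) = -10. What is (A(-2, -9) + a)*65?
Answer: -325/2 ≈ -162.50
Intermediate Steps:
A(v, V) = -5/2 (A(v, V) = (1/4)*(-10) = -5/2)
a = 0 (a = 0*(-6) = 0)
(A(-2, -9) + a)*65 = (-5/2 + 0)*65 = -5/2*65 = -325/2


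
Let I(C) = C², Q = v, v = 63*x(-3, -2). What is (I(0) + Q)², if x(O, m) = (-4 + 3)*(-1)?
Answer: 3969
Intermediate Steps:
x(O, m) = 1 (x(O, m) = -1*(-1) = 1)
v = 63 (v = 63*1 = 63)
Q = 63
(I(0) + Q)² = (0² + 63)² = (0 + 63)² = 63² = 3969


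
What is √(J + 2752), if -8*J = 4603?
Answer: √34826/4 ≈ 46.654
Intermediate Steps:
J = -4603/8 (J = -⅛*4603 = -4603/8 ≈ -575.38)
√(J + 2752) = √(-4603/8 + 2752) = √(17413/8) = √34826/4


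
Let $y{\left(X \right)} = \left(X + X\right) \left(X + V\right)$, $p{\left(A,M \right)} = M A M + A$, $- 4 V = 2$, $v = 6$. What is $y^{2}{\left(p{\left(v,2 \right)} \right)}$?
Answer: $3132900$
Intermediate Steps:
$V = - \frac{1}{2}$ ($V = \left(- \frac{1}{4}\right) 2 = - \frac{1}{2} \approx -0.5$)
$p{\left(A,M \right)} = A + A M^{2}$ ($p{\left(A,M \right)} = A M M + A = A M^{2} + A = A + A M^{2}$)
$y{\left(X \right)} = 2 X \left(- \frac{1}{2} + X\right)$ ($y{\left(X \right)} = \left(X + X\right) \left(X - \frac{1}{2}\right) = 2 X \left(- \frac{1}{2} + X\right)$)
$y^{2}{\left(p{\left(v,2 \right)} \right)} = \left(6 \left(1 + 2^{2}\right) \left(-1 + 2 \cdot 6 \left(1 + 2^{2}\right)\right)\right)^{2} = \left(6 \left(1 + 4\right) \left(-1 + 2 \cdot 6 \left(1 + 4\right)\right)\right)^{2} = \left(6 \cdot 5 \left(-1 + 2 \cdot 6 \cdot 5\right)\right)^{2} = \left(30 \left(-1 + 2 \cdot 30\right)\right)^{2} = \left(30 \left(-1 + 60\right)\right)^{2} = \left(30 \cdot 59\right)^{2} = 1770^{2} = 3132900$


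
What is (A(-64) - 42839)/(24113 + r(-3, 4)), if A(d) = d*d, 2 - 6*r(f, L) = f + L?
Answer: -232458/144679 ≈ -1.6067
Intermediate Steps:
r(f, L) = 1/3 - L/6 - f/6 (r(f, L) = 1/3 - (f + L)/6 = 1/3 - (L + f)/6 = 1/3 + (-L/6 - f/6) = 1/3 - L/6 - f/6)
A(d) = d**2
(A(-64) - 42839)/(24113 + r(-3, 4)) = ((-64)**2 - 42839)/(24113 + (1/3 - 1/6*4 - 1/6*(-3))) = (4096 - 42839)/(24113 + (1/3 - 2/3 + 1/2)) = -38743/(24113 + 1/6) = -38743/144679/6 = -38743*6/144679 = -232458/144679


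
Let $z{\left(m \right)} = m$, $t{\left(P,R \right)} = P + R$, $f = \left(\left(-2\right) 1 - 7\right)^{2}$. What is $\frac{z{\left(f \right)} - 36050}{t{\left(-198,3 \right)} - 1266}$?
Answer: $\frac{35969}{1461} \approx 24.619$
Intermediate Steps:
$f = 81$ ($f = \left(-2 - 7\right)^{2} = \left(-9\right)^{2} = 81$)
$\frac{z{\left(f \right)} - 36050}{t{\left(-198,3 \right)} - 1266} = \frac{81 - 36050}{\left(-198 + 3\right) - 1266} = - \frac{35969}{-195 - 1266} = - \frac{35969}{-1461} = \left(-35969\right) \left(- \frac{1}{1461}\right) = \frac{35969}{1461}$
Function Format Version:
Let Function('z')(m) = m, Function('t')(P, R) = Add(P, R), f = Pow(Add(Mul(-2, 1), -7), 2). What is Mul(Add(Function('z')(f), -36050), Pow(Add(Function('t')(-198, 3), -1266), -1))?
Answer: Rational(35969, 1461) ≈ 24.619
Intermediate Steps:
f = 81 (f = Pow(Add(-2, -7), 2) = Pow(-9, 2) = 81)
Mul(Add(Function('z')(f), -36050), Pow(Add(Function('t')(-198, 3), -1266), -1)) = Mul(Add(81, -36050), Pow(Add(Add(-198, 3), -1266), -1)) = Mul(-35969, Pow(Add(-195, -1266), -1)) = Mul(-35969, Pow(-1461, -1)) = Mul(-35969, Rational(-1, 1461)) = Rational(35969, 1461)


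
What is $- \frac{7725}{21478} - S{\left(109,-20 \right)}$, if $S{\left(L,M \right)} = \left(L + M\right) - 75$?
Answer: $- \frac{308417}{21478} \approx -14.36$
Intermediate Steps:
$S{\left(L,M \right)} = -75 + L + M$
$- \frac{7725}{21478} - S{\left(109,-20 \right)} = - \frac{7725}{21478} - \left(-75 + 109 - 20\right) = \left(-7725\right) \frac{1}{21478} - 14 = - \frac{7725}{21478} - 14 = - \frac{308417}{21478}$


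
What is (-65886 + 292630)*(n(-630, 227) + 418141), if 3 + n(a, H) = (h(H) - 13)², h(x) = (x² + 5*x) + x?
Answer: 634089827732368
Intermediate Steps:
h(x) = x² + 6*x
n(a, H) = -3 + (-13 + H*(6 + H))² (n(a, H) = -3 + (H*(6 + H) - 13)² = -3 + (-13 + H*(6 + H))²)
(-65886 + 292630)*(n(-630, 227) + 418141) = (-65886 + 292630)*((-3 + (-13 + 227*(6 + 227))²) + 418141) = 226744*((-3 + (-13 + 227*233)²) + 418141) = 226744*((-3 + (-13 + 52891)²) + 418141) = 226744*((-3 + 52878²) + 418141) = 226744*((-3 + 2796082884) + 418141) = 226744*(2796082881 + 418141) = 226744*2796501022 = 634089827732368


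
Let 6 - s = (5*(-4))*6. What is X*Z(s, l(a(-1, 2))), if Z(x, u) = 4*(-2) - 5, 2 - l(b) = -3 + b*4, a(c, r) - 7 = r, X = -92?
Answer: 1196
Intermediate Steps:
a(c, r) = 7 + r
s = 126 (s = 6 - 5*(-4)*6 = 6 - (-20)*6 = 6 - 1*(-120) = 6 + 120 = 126)
l(b) = 5 - 4*b (l(b) = 2 - (-3 + b*4) = 2 - (-3 + 4*b) = 2 + (3 - 4*b) = 5 - 4*b)
Z(x, u) = -13 (Z(x, u) = -8 - 5 = -13)
X*Z(s, l(a(-1, 2))) = -92*(-13) = 1196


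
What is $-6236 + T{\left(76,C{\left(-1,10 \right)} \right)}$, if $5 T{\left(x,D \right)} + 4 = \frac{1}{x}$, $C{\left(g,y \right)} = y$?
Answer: $- \frac{2369983}{380} \approx -6236.8$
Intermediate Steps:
$T{\left(x,D \right)} = - \frac{4}{5} + \frac{1}{5 x}$
$-6236 + T{\left(76,C{\left(-1,10 \right)} \right)} = -6236 + \frac{1 - 304}{5 \cdot 76} = -6236 + \frac{1}{5} \cdot \frac{1}{76} \left(1 - 304\right) = -6236 + \frac{1}{5} \cdot \frac{1}{76} \left(-303\right) = -6236 - \frac{303}{380} = - \frac{2369983}{380}$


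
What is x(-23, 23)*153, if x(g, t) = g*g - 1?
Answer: 80784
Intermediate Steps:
x(g, t) = -1 + g**2 (x(g, t) = g**2 - 1 = -1 + g**2)
x(-23, 23)*153 = (-1 + (-23)**2)*153 = (-1 + 529)*153 = 528*153 = 80784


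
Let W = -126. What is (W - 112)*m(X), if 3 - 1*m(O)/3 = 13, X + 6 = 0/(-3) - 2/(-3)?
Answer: 7140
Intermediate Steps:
X = -16/3 (X = -6 + (0/(-3) - 2/(-3)) = -6 + (0*(-⅓) - 2*(-⅓)) = -6 + (0 + ⅔) = -6 + ⅔ = -16/3 ≈ -5.3333)
m(O) = -30 (m(O) = 9 - 3*13 = 9 - 39 = -30)
(W - 112)*m(X) = (-126 - 112)*(-30) = -238*(-30) = 7140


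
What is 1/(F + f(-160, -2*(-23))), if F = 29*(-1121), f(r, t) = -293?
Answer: -1/32802 ≈ -3.0486e-5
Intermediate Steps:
F = -32509
1/(F + f(-160, -2*(-23))) = 1/(-32509 - 293) = 1/(-32802) = -1/32802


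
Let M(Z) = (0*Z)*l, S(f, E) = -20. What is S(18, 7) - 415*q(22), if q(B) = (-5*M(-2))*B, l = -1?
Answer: -20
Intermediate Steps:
M(Z) = 0 (M(Z) = (0*Z)*(-1) = 0*(-1) = 0)
q(B) = 0 (q(B) = (-5*0)*B = 0*B = 0)
S(18, 7) - 415*q(22) = -20 - 415*0 = -20 + 0 = -20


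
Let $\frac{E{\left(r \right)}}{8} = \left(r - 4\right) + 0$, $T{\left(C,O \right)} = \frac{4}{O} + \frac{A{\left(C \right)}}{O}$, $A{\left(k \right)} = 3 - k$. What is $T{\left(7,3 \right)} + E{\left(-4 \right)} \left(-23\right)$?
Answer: $1472$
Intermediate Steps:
$T{\left(C,O \right)} = \frac{4}{O} + \frac{3 - C}{O}$
$E{\left(r \right)} = -32 + 8 r$ ($E{\left(r \right)} = 8 \left(\left(r - 4\right) + 0\right) = 8 \left(\left(-4 + r\right) + 0\right) = 8 \left(-4 + r\right) = -32 + 8 r$)
$T{\left(7,3 \right)} + E{\left(-4 \right)} \left(-23\right) = \frac{7 - 7}{3} + \left(-32 + 8 \left(-4\right)\right) \left(-23\right) = \frac{7 - 7}{3} + \left(-32 - 32\right) \left(-23\right) = \frac{1}{3} \cdot 0 - -1472 = 0 + 1472 = 1472$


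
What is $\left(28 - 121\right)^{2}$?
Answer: $8649$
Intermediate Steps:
$\left(28 - 121\right)^{2} = \left(-93\right)^{2} = 8649$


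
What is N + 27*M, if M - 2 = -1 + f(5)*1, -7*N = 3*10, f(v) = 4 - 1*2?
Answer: 537/7 ≈ 76.714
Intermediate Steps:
f(v) = 2 (f(v) = 4 - 2 = 2)
N = -30/7 (N = -3*10/7 = -⅐*30 = -30/7 ≈ -4.2857)
M = 3 (M = 2 + (-1 + 2*1) = 2 + (-1 + 2) = 2 + 1 = 3)
N + 27*M = -30/7 + 27*3 = -30/7 + 81 = 537/7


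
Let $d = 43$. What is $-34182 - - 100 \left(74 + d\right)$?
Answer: $-22482$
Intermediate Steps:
$-34182 - - 100 \left(74 + d\right) = -34182 - - 100 \left(74 + 43\right) = -34182 - \left(-100\right) 117 = -34182 - -11700 = -34182 + 11700 = -22482$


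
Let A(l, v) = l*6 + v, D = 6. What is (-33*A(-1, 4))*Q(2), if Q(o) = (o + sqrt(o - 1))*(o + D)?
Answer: 1584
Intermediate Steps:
Q(o) = (6 + o)*(o + sqrt(-1 + o)) (Q(o) = (o + sqrt(o - 1))*(o + 6) = (o + sqrt(-1 + o))*(6 + o) = (6 + o)*(o + sqrt(-1 + o)))
A(l, v) = v + 6*l (A(l, v) = 6*l + v = v + 6*l)
(-33*A(-1, 4))*Q(2) = (-33*(4 + 6*(-1)))*(2**2 + 6*2 + 6*sqrt(-1 + 2) + 2*sqrt(-1 + 2)) = (-33*(4 - 6))*(4 + 12 + 6*sqrt(1) + 2*sqrt(1)) = (-33*(-2))*(4 + 12 + 6*1 + 2*1) = 66*(4 + 12 + 6 + 2) = 66*24 = 1584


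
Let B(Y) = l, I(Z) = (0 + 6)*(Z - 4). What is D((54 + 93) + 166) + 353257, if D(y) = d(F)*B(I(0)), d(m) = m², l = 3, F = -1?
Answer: 353260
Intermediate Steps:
I(Z) = -24 + 6*Z (I(Z) = 6*(-4 + Z) = -24 + 6*Z)
B(Y) = 3
D(y) = 3 (D(y) = (-1)²*3 = 1*3 = 3)
D((54 + 93) + 166) + 353257 = 3 + 353257 = 353260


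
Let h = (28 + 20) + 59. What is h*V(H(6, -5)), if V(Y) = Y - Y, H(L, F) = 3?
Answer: 0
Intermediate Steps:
h = 107 (h = 48 + 59 = 107)
V(Y) = 0
h*V(H(6, -5)) = 107*0 = 0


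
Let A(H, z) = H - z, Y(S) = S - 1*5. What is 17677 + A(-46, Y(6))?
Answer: 17630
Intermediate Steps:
Y(S) = -5 + S (Y(S) = S - 5 = -5 + S)
17677 + A(-46, Y(6)) = 17677 + (-46 - (-5 + 6)) = 17677 + (-46 - 1*1) = 17677 + (-46 - 1) = 17677 - 47 = 17630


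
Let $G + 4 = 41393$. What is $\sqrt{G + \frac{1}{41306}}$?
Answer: $\frac{3 \sqrt{7846368592190}}{41306} \approx 203.44$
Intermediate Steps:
$G = 41389$ ($G = -4 + 41393 = 41389$)
$\sqrt{G + \frac{1}{41306}} = \sqrt{41389 + \frac{1}{41306}} = \sqrt{\frac{1709614035}{41306}} = \frac{3 \sqrt{7846368592190}}{41306}$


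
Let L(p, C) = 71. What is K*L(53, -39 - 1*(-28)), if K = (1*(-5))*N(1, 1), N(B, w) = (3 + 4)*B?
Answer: -2485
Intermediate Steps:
N(B, w) = 7*B
K = -35 (K = (1*(-5))*(7*1) = -5*7 = -35)
K*L(53, -39 - 1*(-28)) = -35*71 = -2485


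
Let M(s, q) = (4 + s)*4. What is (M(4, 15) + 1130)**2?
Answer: 1350244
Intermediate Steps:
M(s, q) = 16 + 4*s
(M(4, 15) + 1130)**2 = ((16 + 4*4) + 1130)**2 = ((16 + 16) + 1130)**2 = (32 + 1130)**2 = 1162**2 = 1350244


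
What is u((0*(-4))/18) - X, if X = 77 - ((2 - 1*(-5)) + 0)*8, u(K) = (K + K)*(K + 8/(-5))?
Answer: -21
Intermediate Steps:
u(K) = 2*K*(-8/5 + K) (u(K) = (2*K)*(K + 8*(-⅕)) = (2*K)*(K - 8/5) = (2*K)*(-8/5 + K) = 2*K*(-8/5 + K))
X = 21 (X = 77 - ((2 + 5) + 0)*8 = 77 - (7 + 0)*8 = 77 - 7*8 = 77 - 1*56 = 77 - 56 = 21)
u((0*(-4))/18) - X = 2*((0*(-4))/18)*(-8 + 5*((0*(-4))/18))/5 - 1*21 = 2*(0*(1/18))*(-8 + 5*(0*(1/18)))/5 - 21 = (⅖)*0*(-8 + 5*0) - 21 = (⅖)*0*(-8 + 0) - 21 = (⅖)*0*(-8) - 21 = 0 - 21 = -21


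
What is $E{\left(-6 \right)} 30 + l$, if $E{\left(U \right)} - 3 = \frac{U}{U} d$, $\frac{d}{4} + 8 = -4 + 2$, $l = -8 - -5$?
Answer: $-1113$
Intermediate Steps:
$l = -3$ ($l = -8 + 5 = -3$)
$d = -40$ ($d = -32 + 4 \left(-4 + 2\right) = -32 + 4 \left(-2\right) = -32 - 8 = -40$)
$E{\left(U \right)} = -37$ ($E{\left(U \right)} = 3 + \frac{U}{U} \left(-40\right) = 3 + 1 \left(-40\right) = 3 - 40 = -37$)
$E{\left(-6 \right)} 30 + l = \left(-37\right) 30 - 3 = -1110 - 3 = -1113$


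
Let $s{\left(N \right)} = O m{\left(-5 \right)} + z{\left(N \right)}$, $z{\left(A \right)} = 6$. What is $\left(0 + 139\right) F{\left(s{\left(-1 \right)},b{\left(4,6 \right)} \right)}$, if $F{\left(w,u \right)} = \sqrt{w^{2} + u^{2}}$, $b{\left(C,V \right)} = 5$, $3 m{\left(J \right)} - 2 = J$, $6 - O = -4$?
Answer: $139 \sqrt{41} \approx 890.03$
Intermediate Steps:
$O = 10$ ($O = 6 - -4 = 6 + 4 = 10$)
$m{\left(J \right)} = \frac{2}{3} + \frac{J}{3}$
$s{\left(N \right)} = -4$ ($s{\left(N \right)} = 10 \left(\frac{2}{3} + \frac{1}{3} \left(-5\right)\right) + 6 = 10 \left(\frac{2}{3} - \frac{5}{3}\right) + 6 = 10 \left(-1\right) + 6 = -10 + 6 = -4$)
$F{\left(w,u \right)} = \sqrt{u^{2} + w^{2}}$
$\left(0 + 139\right) F{\left(s{\left(-1 \right)},b{\left(4,6 \right)} \right)} = \left(0 + 139\right) \sqrt{5^{2} + \left(-4\right)^{2}} = 139 \sqrt{25 + 16} = 139 \sqrt{41}$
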